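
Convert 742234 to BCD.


Each digit → 4-bit binary:
  7 → 0111
  4 → 0100
  2 → 0010
  2 → 0010
  3 → 0011
  4 → 0100
= 0111 0100 0010 0010 0011 0100


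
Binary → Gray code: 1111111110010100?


Binary: 1111111110010100
Gray code: G = B XOR (B >> 1)
B >> 1 = 0111111111001010
1111111110010100 XOR 0111111111001010:
  1 XOR 0 = 1
  1 XOR 1 = 0
  1 XOR 1 = 0
  1 XOR 1 = 0
  1 XOR 1 = 0
  1 XOR 1 = 0
  1 XOR 1 = 0
  1 XOR 1 = 0
  1 XOR 1 = 0
  0 XOR 1 = 1
  0 XOR 0 = 0
  1 XOR 0 = 1
  0 XOR 1 = 1
  1 XOR 0 = 1
  0 XOR 1 = 1
  0 XOR 0 = 0
= 1000000001011110


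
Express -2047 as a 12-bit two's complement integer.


Original: 011111111111
Step 1 - Invert all bits: 100000000000
Step 2 - Add 1: 100000000000 + 1
= 100000000001 (represents -2047)


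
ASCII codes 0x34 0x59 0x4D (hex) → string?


Codes (hex): 0x34 0x59 0x4D
Per-code ASCII lookup:
  0x34 = 52  (range 48-57: digits, 52 - 48 = 4) → '4'
  0x59 = 89  (range 65-90: uppercase, 89 - 65 = 24) → 'Y'
  0x4D = 77  (range 65-90: uppercase, 77 - 65 = 12) → 'M'
= '4YM'


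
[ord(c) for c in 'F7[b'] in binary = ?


String: 'F7[b'  (4 characters)
Per-character ASCII lookup:
  'F': uppercase starts at 65: 'F' = 65 + 5 = 70 → 1000110
  '7': digits start at 48: '7' = 48 + 7 = 55 → 110111
  '[': special character: '[' = 91 → 1011011
  'b': lowercase starts at 97: 'b' = 97 + 1 = 98 → 1100010
= 1000110 110111 1011011 1100010


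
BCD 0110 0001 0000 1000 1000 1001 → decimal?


Each 4-bit group → digit:
  0110 → 6
  0001 → 1
  0000 → 0
  1000 → 8
  1000 → 8
  1001 → 9
= 610889


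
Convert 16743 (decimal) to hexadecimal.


Divide by 16 repeatedly:
16743 ÷ 16 = 1046 remainder 7 (7)
1046 ÷ 16 = 65 remainder 6 (6)
65 ÷ 16 = 4 remainder 1 (1)
4 ÷ 16 = 0 remainder 4 (4)
Reading remainders bottom-up:
= 0x4167


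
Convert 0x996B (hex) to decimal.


Positional values:
Position 0: B × 16^0 = 11 × 1 = 11
Position 1: 6 × 16^1 = 6 × 16 = 96
Position 2: 9 × 16^2 = 9 × 256 = 2304
Position 3: 9 × 16^3 = 9 × 4096 = 36864
Sum = 11 + 96 + 2304 + 36864
= 39275


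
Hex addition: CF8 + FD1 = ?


Align and add column by column (LSB to MSB, each column mod 16 with carry):
  0CF8
+ 0FD1
  ----
  col 0: 8(8) + 1(1) + 0 (carry in) = 9 → 9(9), carry out 0
  col 1: F(15) + D(13) + 0 (carry in) = 28 → C(12), carry out 1
  col 2: C(12) + F(15) + 1 (carry in) = 28 → C(12), carry out 1
  col 3: 0(0) + 0(0) + 1 (carry in) = 1 → 1(1), carry out 0
Reading digits MSB→LSB: 1CC9
Strip leading zeros: 1CC9
= 0x1CC9


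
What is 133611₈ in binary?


Each octal digit → 3 binary bits:
  1 = 001
  3 = 011
  3 = 011
  6 = 110
  1 = 001
  1 = 001
Concatenate: 001 011 011 110 001 001
= 001011011110001001


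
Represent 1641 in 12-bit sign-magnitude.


Sign bit: 0 (positive)
Magnitude: 1641 = 11001101001
= 011001101001


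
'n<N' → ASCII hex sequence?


String: 'n<N'  (3 characters)
Per-character ASCII lookup:
  'n': lowercase starts at 97: 'n' = 97 + 13 = 110 → 0x6E
  '<': special character: '<' = 60 → 0x3C
  'N': uppercase starts at 65: 'N' = 65 + 13 = 78 → 0x4E
= 0x6E 0x3C 0x4E


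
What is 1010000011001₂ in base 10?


Positional values:
Bit 0: 1 × 2^0 = 1
Bit 3: 1 × 2^3 = 8
Bit 4: 1 × 2^4 = 16
Bit 10: 1 × 2^10 = 1024
Bit 12: 1 × 2^12 = 4096
Sum = 1 + 8 + 16 + 1024 + 4096
= 5145


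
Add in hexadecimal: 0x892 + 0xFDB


Align and add column by column (LSB to MSB, each column mod 16 with carry):
  0892
+ 0FDB
  ----
  col 0: 2(2) + B(11) + 0 (carry in) = 13 → D(13), carry out 0
  col 1: 9(9) + D(13) + 0 (carry in) = 22 → 6(6), carry out 1
  col 2: 8(8) + F(15) + 1 (carry in) = 24 → 8(8), carry out 1
  col 3: 0(0) + 0(0) + 1 (carry in) = 1 → 1(1), carry out 0
Reading digits MSB→LSB: 186D
Strip leading zeros: 186D
= 0x186D


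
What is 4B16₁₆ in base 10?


Positional values:
Position 0: 6 × 16^0 = 6 × 1 = 6
Position 1: 1 × 16^1 = 1 × 16 = 16
Position 2: B × 16^2 = 11 × 256 = 2816
Position 3: 4 × 16^3 = 4 × 4096 = 16384
Sum = 6 + 16 + 2816 + 16384
= 19222


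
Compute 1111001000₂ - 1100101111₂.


Align and subtract column by column (LSB to MSB, borrowing when needed):
  1111001000
- 1100101111
  ----------
  col 0: (0 - 0 borrow-in) - 1 → borrow from next column: (0+2) - 1 = 1, borrow out 1
  col 1: (0 - 1 borrow-in) - 1 → borrow from next column: (-1+2) - 1 = 0, borrow out 1
  col 2: (0 - 1 borrow-in) - 1 → borrow from next column: (-1+2) - 1 = 0, borrow out 1
  col 3: (1 - 1 borrow-in) - 1 → borrow from next column: (0+2) - 1 = 1, borrow out 1
  col 4: (0 - 1 borrow-in) - 0 → borrow from next column: (-1+2) - 0 = 1, borrow out 1
  col 5: (0 - 1 borrow-in) - 1 → borrow from next column: (-1+2) - 1 = 0, borrow out 1
  col 6: (1 - 1 borrow-in) - 0 → 0 - 0 = 0, borrow out 0
  col 7: (1 - 0 borrow-in) - 0 → 1 - 0 = 1, borrow out 0
  col 8: (1 - 0 borrow-in) - 1 → 1 - 1 = 0, borrow out 0
  col 9: (1 - 0 borrow-in) - 1 → 1 - 1 = 0, borrow out 0
Reading bits MSB→LSB: 0010011001
Strip leading zeros: 10011001
= 10011001


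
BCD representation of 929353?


Each digit → 4-bit binary:
  9 → 1001
  2 → 0010
  9 → 1001
  3 → 0011
  5 → 0101
  3 → 0011
= 1001 0010 1001 0011 0101 0011


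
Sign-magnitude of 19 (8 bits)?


Sign bit: 0 (positive)
Magnitude: 19 = 0010011
= 00010011


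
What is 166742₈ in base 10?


Positional values:
Position 0: 2 × 8^0 = 2
Position 1: 4 × 8^1 = 32
Position 2: 7 × 8^2 = 448
Position 3: 6 × 8^3 = 3072
Position 4: 6 × 8^4 = 24576
Position 5: 1 × 8^5 = 32768
Sum = 2 + 32 + 448 + 3072 + 24576 + 32768
= 60898


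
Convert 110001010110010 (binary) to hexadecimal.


Group into 4-bit nibbles: 0110001010110010
  0110 = 6
  0010 = 2
  1011 = B
  0010 = 2
= 0x62B2


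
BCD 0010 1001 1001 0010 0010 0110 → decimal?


Each 4-bit group → digit:
  0010 → 2
  1001 → 9
  1001 → 9
  0010 → 2
  0010 → 2
  0110 → 6
= 299226


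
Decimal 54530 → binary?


Divide by 2 repeatedly:
54530 ÷ 2 = 27265 remainder 0
27265 ÷ 2 = 13632 remainder 1
13632 ÷ 2 = 6816 remainder 0
6816 ÷ 2 = 3408 remainder 0
3408 ÷ 2 = 1704 remainder 0
1704 ÷ 2 = 852 remainder 0
852 ÷ 2 = 426 remainder 0
426 ÷ 2 = 213 remainder 0
213 ÷ 2 = 106 remainder 1
106 ÷ 2 = 53 remainder 0
53 ÷ 2 = 26 remainder 1
26 ÷ 2 = 13 remainder 0
13 ÷ 2 = 6 remainder 1
6 ÷ 2 = 3 remainder 0
3 ÷ 2 = 1 remainder 1
1 ÷ 2 = 0 remainder 1
Reading remainders bottom-up:
= 1101010100000010


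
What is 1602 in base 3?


Divide by 3 repeatedly:
1602 ÷ 3 = 534 remainder 0
534 ÷ 3 = 178 remainder 0
178 ÷ 3 = 59 remainder 1
59 ÷ 3 = 19 remainder 2
19 ÷ 3 = 6 remainder 1
6 ÷ 3 = 2 remainder 0
2 ÷ 3 = 0 remainder 2
Reading remainders bottom-up:
= 2012100


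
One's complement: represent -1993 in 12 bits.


Original: 011111001001
Invert all bits:
  bit 0: 0 → 1
  bit 1: 1 → 0
  bit 2: 1 → 0
  bit 3: 1 → 0
  bit 4: 1 → 0
  bit 5: 1 → 0
  bit 6: 0 → 1
  bit 7: 0 → 1
  bit 8: 1 → 0
  bit 9: 0 → 1
  bit 10: 0 → 1
  bit 11: 1 → 0
= 100000110110


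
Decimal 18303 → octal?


Divide by 8 repeatedly:
18303 ÷ 8 = 2287 remainder 7
2287 ÷ 8 = 285 remainder 7
285 ÷ 8 = 35 remainder 5
35 ÷ 8 = 4 remainder 3
4 ÷ 8 = 0 remainder 4
Reading remainders bottom-up:
= 0o43577


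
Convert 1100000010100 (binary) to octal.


Group into 3-bit groups: 001100000010100
  001 = 1
  100 = 4
  000 = 0
  010 = 2
  100 = 4
= 0o14024


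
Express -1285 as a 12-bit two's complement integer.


Original: 010100000101
Step 1 - Invert all bits: 101011111010
Step 2 - Add 1: 101011111010 + 1
= 101011111011 (represents -1285)


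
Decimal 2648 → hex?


Divide by 16 repeatedly:
2648 ÷ 16 = 165 remainder 8 (8)
165 ÷ 16 = 10 remainder 5 (5)
10 ÷ 16 = 0 remainder 10 (A)
Reading remainders bottom-up:
= 0xA58


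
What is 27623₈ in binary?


Each octal digit → 3 binary bits:
  2 = 010
  7 = 111
  6 = 110
  2 = 010
  3 = 011
Concatenate: 010 111 110 010 011
= 010111110010011


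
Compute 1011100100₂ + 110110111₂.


Align and add column by column (LSB to MSB, carry propagating):
  01011100100
+ 00110110111
  -----------
  col 0: 0 + 1 + 0 (carry in) = 1 → bit 1, carry out 0
  col 1: 0 + 1 + 0 (carry in) = 1 → bit 1, carry out 0
  col 2: 1 + 1 + 0 (carry in) = 2 → bit 0, carry out 1
  col 3: 0 + 0 + 1 (carry in) = 1 → bit 1, carry out 0
  col 4: 0 + 1 + 0 (carry in) = 1 → bit 1, carry out 0
  col 5: 1 + 1 + 0 (carry in) = 2 → bit 0, carry out 1
  col 6: 1 + 0 + 1 (carry in) = 2 → bit 0, carry out 1
  col 7: 1 + 1 + 1 (carry in) = 3 → bit 1, carry out 1
  col 8: 0 + 1 + 1 (carry in) = 2 → bit 0, carry out 1
  col 9: 1 + 0 + 1 (carry in) = 2 → bit 0, carry out 1
  col 10: 0 + 0 + 1 (carry in) = 1 → bit 1, carry out 0
Reading bits MSB→LSB: 10010011011
Strip leading zeros: 10010011011
= 10010011011


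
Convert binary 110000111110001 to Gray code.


Binary: 110000111110001
Gray code: G = B XOR (B >> 1)
B >> 1 = 011000011111000
110000111110001 XOR 011000011111000:
  1 XOR 0 = 1
  1 XOR 1 = 0
  0 XOR 1 = 1
  0 XOR 0 = 0
  0 XOR 0 = 0
  0 XOR 0 = 0
  1 XOR 0 = 1
  1 XOR 1 = 0
  1 XOR 1 = 0
  1 XOR 1 = 0
  1 XOR 1 = 0
  0 XOR 1 = 1
  0 XOR 0 = 0
  0 XOR 0 = 0
  1 XOR 0 = 1
= 101000100001001


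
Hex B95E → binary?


Each hex digit → 4 binary bits:
  B = 1011
  9 = 1001
  5 = 0101
  E = 1110
Concatenate: 1011 1001 0101 1110
= 1011100101011110


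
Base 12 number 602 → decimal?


Positional values (base 12):
  2 × 12^0 = 2 × 1 = 2
  0 × 12^1 = 0 × 12 = 0
  6 × 12^2 = 6 × 144 = 864
Sum = 2 + 0 + 864
= 866


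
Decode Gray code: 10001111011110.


Gray code: 10001111011110
MSB stays the same: 1
Each subsequent bit = prev_binary XOR current_gray:
  B[1] = 1 XOR 0 = 1
  B[2] = 1 XOR 0 = 1
  B[3] = 1 XOR 0 = 1
  B[4] = 1 XOR 1 = 0
  B[5] = 0 XOR 1 = 1
  B[6] = 1 XOR 1 = 0
  B[7] = 0 XOR 1 = 1
  B[8] = 1 XOR 0 = 1
  B[9] = 1 XOR 1 = 0
  B[10] = 0 XOR 1 = 1
  B[11] = 1 XOR 1 = 0
  B[12] = 0 XOR 1 = 1
  B[13] = 1 XOR 0 = 1
= 11110101101011 (15723 decimal)


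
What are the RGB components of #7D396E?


Hex: #7D396E
R = 7D₁₆ = 125
G = 39₁₆ = 57
B = 6E₁₆ = 110
= RGB(125, 57, 110)


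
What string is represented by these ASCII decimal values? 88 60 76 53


Codes (decimal): 88 60 76 53
Per-code ASCII lookup:
  88  (range 65-90: uppercase, 88 - 65 = 23) → 'X'
  60  (special character) → '<'
  76  (range 65-90: uppercase, 76 - 65 = 11) → 'L'
  53  (range 48-57: digits, 53 - 48 = 5) → '5'
= 'X<L5'


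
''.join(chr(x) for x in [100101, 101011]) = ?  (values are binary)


Codes (binary): 100101 101011
Per-code ASCII lookup:
  100101 = 37  (special character) → '%'
  101011 = 43  (special character) → '+'
= '%+'


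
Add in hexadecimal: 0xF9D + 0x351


Align and add column by column (LSB to MSB, each column mod 16 with carry):
  0F9D
+ 0351
  ----
  col 0: D(13) + 1(1) + 0 (carry in) = 14 → E(14), carry out 0
  col 1: 9(9) + 5(5) + 0 (carry in) = 14 → E(14), carry out 0
  col 2: F(15) + 3(3) + 0 (carry in) = 18 → 2(2), carry out 1
  col 3: 0(0) + 0(0) + 1 (carry in) = 1 → 1(1), carry out 0
Reading digits MSB→LSB: 12EE
Strip leading zeros: 12EE
= 0x12EE


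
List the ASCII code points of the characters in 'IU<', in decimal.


String: 'IU<'  (3 characters)
Per-character ASCII lookup:
  'I': uppercase starts at 65: 'I' = 65 + 8 = 73
  'U': uppercase starts at 65: 'U' = 65 + 20 = 85
  '<': special character: '<' = 60
= 73 85 60


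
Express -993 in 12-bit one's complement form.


Original: 001111100001
Invert all bits:
  bit 0: 0 → 1
  bit 1: 0 → 1
  bit 2: 1 → 0
  bit 3: 1 → 0
  bit 4: 1 → 0
  bit 5: 1 → 0
  bit 6: 1 → 0
  bit 7: 0 → 1
  bit 8: 0 → 1
  bit 9: 0 → 1
  bit 10: 0 → 1
  bit 11: 1 → 0
= 110000011110


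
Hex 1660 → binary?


Each hex digit → 4 binary bits:
  1 = 0001
  6 = 0110
  6 = 0110
  0 = 0000
Concatenate: 0001 0110 0110 0000
= 0001011001100000


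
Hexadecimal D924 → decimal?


Positional values:
Position 0: 4 × 16^0 = 4 × 1 = 4
Position 1: 2 × 16^1 = 2 × 16 = 32
Position 2: 9 × 16^2 = 9 × 256 = 2304
Position 3: D × 16^3 = 13 × 4096 = 53248
Sum = 4 + 32 + 2304 + 53248
= 55588


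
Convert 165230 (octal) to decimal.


Positional values:
Position 0: 0 × 8^0 = 0
Position 1: 3 × 8^1 = 24
Position 2: 2 × 8^2 = 128
Position 3: 5 × 8^3 = 2560
Position 4: 6 × 8^4 = 24576
Position 5: 1 × 8^5 = 32768
Sum = 0 + 24 + 128 + 2560 + 24576 + 32768
= 60056


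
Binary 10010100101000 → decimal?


Positional values:
Bit 3: 1 × 2^3 = 8
Bit 5: 1 × 2^5 = 32
Bit 8: 1 × 2^8 = 256
Bit 10: 1 × 2^10 = 1024
Bit 13: 1 × 2^13 = 8192
Sum = 8 + 32 + 256 + 1024 + 8192
= 9512


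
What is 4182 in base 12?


Divide by 12 repeatedly:
4182 ÷ 12 = 348 remainder 6
348 ÷ 12 = 29 remainder 0
29 ÷ 12 = 2 remainder 5
2 ÷ 12 = 0 remainder 2
Reading remainders bottom-up:
= 2506


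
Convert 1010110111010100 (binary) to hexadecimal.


Group into 4-bit nibbles: 1010110111010100
  1010 = A
  1101 = D
  1101 = D
  0100 = 4
= 0xADD4


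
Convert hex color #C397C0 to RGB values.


Hex: #C397C0
R = C3₁₆ = 195
G = 97₁₆ = 151
B = C0₁₆ = 192
= RGB(195, 151, 192)


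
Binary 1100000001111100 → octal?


Group into 3-bit groups: 001100000001111100
  001 = 1
  100 = 4
  000 = 0
  001 = 1
  111 = 7
  100 = 4
= 0o140174


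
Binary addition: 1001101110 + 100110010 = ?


Align and add column by column (LSB to MSB, carry propagating):
  01001101110
+ 00100110010
  -----------
  col 0: 0 + 0 + 0 (carry in) = 0 → bit 0, carry out 0
  col 1: 1 + 1 + 0 (carry in) = 2 → bit 0, carry out 1
  col 2: 1 + 0 + 1 (carry in) = 2 → bit 0, carry out 1
  col 3: 1 + 0 + 1 (carry in) = 2 → bit 0, carry out 1
  col 4: 0 + 1 + 1 (carry in) = 2 → bit 0, carry out 1
  col 5: 1 + 1 + 1 (carry in) = 3 → bit 1, carry out 1
  col 6: 1 + 0 + 1 (carry in) = 2 → bit 0, carry out 1
  col 7: 0 + 0 + 1 (carry in) = 1 → bit 1, carry out 0
  col 8: 0 + 1 + 0 (carry in) = 1 → bit 1, carry out 0
  col 9: 1 + 0 + 0 (carry in) = 1 → bit 1, carry out 0
  col 10: 0 + 0 + 0 (carry in) = 0 → bit 0, carry out 0
Reading bits MSB→LSB: 01110100000
Strip leading zeros: 1110100000
= 1110100000


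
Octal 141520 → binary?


Each octal digit → 3 binary bits:
  1 = 001
  4 = 100
  1 = 001
  5 = 101
  2 = 010
  0 = 000
Concatenate: 001 100 001 101 010 000
= 001100001101010000


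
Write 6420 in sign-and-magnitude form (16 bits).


Sign bit: 0 (positive)
Magnitude: 6420 = 001100100010100
= 0001100100010100


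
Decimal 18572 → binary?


Divide by 2 repeatedly:
18572 ÷ 2 = 9286 remainder 0
9286 ÷ 2 = 4643 remainder 0
4643 ÷ 2 = 2321 remainder 1
2321 ÷ 2 = 1160 remainder 1
1160 ÷ 2 = 580 remainder 0
580 ÷ 2 = 290 remainder 0
290 ÷ 2 = 145 remainder 0
145 ÷ 2 = 72 remainder 1
72 ÷ 2 = 36 remainder 0
36 ÷ 2 = 18 remainder 0
18 ÷ 2 = 9 remainder 0
9 ÷ 2 = 4 remainder 1
4 ÷ 2 = 2 remainder 0
2 ÷ 2 = 1 remainder 0
1 ÷ 2 = 0 remainder 1
Reading remainders bottom-up:
= 100100010001100


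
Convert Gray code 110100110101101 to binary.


Gray code: 110100110101101
MSB stays the same: 1
Each subsequent bit = prev_binary XOR current_gray:
  B[1] = 1 XOR 1 = 0
  B[2] = 0 XOR 0 = 0
  B[3] = 0 XOR 1 = 1
  B[4] = 1 XOR 0 = 1
  B[5] = 1 XOR 0 = 1
  B[6] = 1 XOR 1 = 0
  B[7] = 0 XOR 1 = 1
  B[8] = 1 XOR 0 = 1
  B[9] = 1 XOR 1 = 0
  B[10] = 0 XOR 0 = 0
  B[11] = 0 XOR 1 = 1
  B[12] = 1 XOR 1 = 0
  B[13] = 0 XOR 0 = 0
  B[14] = 0 XOR 1 = 1
= 100111011001001 (20169 decimal)


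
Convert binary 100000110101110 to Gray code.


Binary: 100000110101110
Gray code: G = B XOR (B >> 1)
B >> 1 = 010000011010111
100000110101110 XOR 010000011010111:
  1 XOR 0 = 1
  0 XOR 1 = 1
  0 XOR 0 = 0
  0 XOR 0 = 0
  0 XOR 0 = 0
  0 XOR 0 = 0
  1 XOR 0 = 1
  1 XOR 1 = 0
  0 XOR 1 = 1
  1 XOR 0 = 1
  0 XOR 1 = 1
  1 XOR 0 = 1
  1 XOR 1 = 0
  1 XOR 1 = 0
  0 XOR 1 = 1
= 110000101111001


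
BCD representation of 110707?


Each digit → 4-bit binary:
  1 → 0001
  1 → 0001
  0 → 0000
  7 → 0111
  0 → 0000
  7 → 0111
= 0001 0001 0000 0111 0000 0111


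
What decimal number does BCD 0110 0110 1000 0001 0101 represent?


Each 4-bit group → digit:
  0110 → 6
  0110 → 6
  1000 → 8
  0001 → 1
  0101 → 5
= 66815


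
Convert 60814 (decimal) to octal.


Divide by 8 repeatedly:
60814 ÷ 8 = 7601 remainder 6
7601 ÷ 8 = 950 remainder 1
950 ÷ 8 = 118 remainder 6
118 ÷ 8 = 14 remainder 6
14 ÷ 8 = 1 remainder 6
1 ÷ 8 = 0 remainder 1
Reading remainders bottom-up:
= 0o166616


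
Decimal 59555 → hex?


Divide by 16 repeatedly:
59555 ÷ 16 = 3722 remainder 3 (3)
3722 ÷ 16 = 232 remainder 10 (A)
232 ÷ 16 = 14 remainder 8 (8)
14 ÷ 16 = 0 remainder 14 (E)
Reading remainders bottom-up:
= 0xE8A3


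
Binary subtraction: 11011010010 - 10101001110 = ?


Align and subtract column by column (LSB to MSB, borrowing when needed):
  11011010010
- 10101001110
  -----------
  col 0: (0 - 0 borrow-in) - 0 → 0 - 0 = 0, borrow out 0
  col 1: (1 - 0 borrow-in) - 1 → 1 - 1 = 0, borrow out 0
  col 2: (0 - 0 borrow-in) - 1 → borrow from next column: (0+2) - 1 = 1, borrow out 1
  col 3: (0 - 1 borrow-in) - 1 → borrow from next column: (-1+2) - 1 = 0, borrow out 1
  col 4: (1 - 1 borrow-in) - 0 → 0 - 0 = 0, borrow out 0
  col 5: (0 - 0 borrow-in) - 0 → 0 - 0 = 0, borrow out 0
  col 6: (1 - 0 borrow-in) - 1 → 1 - 1 = 0, borrow out 0
  col 7: (1 - 0 borrow-in) - 0 → 1 - 0 = 1, borrow out 0
  col 8: (0 - 0 borrow-in) - 1 → borrow from next column: (0+2) - 1 = 1, borrow out 1
  col 9: (1 - 1 borrow-in) - 0 → 0 - 0 = 0, borrow out 0
  col 10: (1 - 0 borrow-in) - 1 → 1 - 1 = 0, borrow out 0
Reading bits MSB→LSB: 00110000100
Strip leading zeros: 110000100
= 110000100


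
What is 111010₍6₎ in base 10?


Positional values (base 6):
  0 × 6^0 = 0 × 1 = 0
  1 × 6^1 = 1 × 6 = 6
  0 × 6^2 = 0 × 36 = 0
  1 × 6^3 = 1 × 216 = 216
  1 × 6^4 = 1 × 1296 = 1296
  1 × 6^5 = 1 × 7776 = 7776
Sum = 0 + 6 + 0 + 216 + 1296 + 7776
= 9294


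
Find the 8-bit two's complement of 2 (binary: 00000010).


Original: 00000010
Step 1 - Invert all bits: 11111101
Step 2 - Add 1: 11111101 + 1
= 11111110 (represents -2)


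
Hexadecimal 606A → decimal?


Positional values:
Position 0: A × 16^0 = 10 × 1 = 10
Position 1: 6 × 16^1 = 6 × 16 = 96
Position 2: 0 × 16^2 = 0 × 256 = 0
Position 3: 6 × 16^3 = 6 × 4096 = 24576
Sum = 10 + 96 + 0 + 24576
= 24682


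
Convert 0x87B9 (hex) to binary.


Each hex digit → 4 binary bits:
  8 = 1000
  7 = 0111
  B = 1011
  9 = 1001
Concatenate: 1000 0111 1011 1001
= 1000011110111001


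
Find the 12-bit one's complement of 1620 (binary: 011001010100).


Original: 011001010100
Invert all bits:
  bit 0: 0 → 1
  bit 1: 1 → 0
  bit 2: 1 → 0
  bit 3: 0 → 1
  bit 4: 0 → 1
  bit 5: 1 → 0
  bit 6: 0 → 1
  bit 7: 1 → 0
  bit 8: 0 → 1
  bit 9: 1 → 0
  bit 10: 0 → 1
  bit 11: 0 → 1
= 100110101011


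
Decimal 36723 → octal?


Divide by 8 repeatedly:
36723 ÷ 8 = 4590 remainder 3
4590 ÷ 8 = 573 remainder 6
573 ÷ 8 = 71 remainder 5
71 ÷ 8 = 8 remainder 7
8 ÷ 8 = 1 remainder 0
1 ÷ 8 = 0 remainder 1
Reading remainders bottom-up:
= 0o107563


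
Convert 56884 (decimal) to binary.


Divide by 2 repeatedly:
56884 ÷ 2 = 28442 remainder 0
28442 ÷ 2 = 14221 remainder 0
14221 ÷ 2 = 7110 remainder 1
7110 ÷ 2 = 3555 remainder 0
3555 ÷ 2 = 1777 remainder 1
1777 ÷ 2 = 888 remainder 1
888 ÷ 2 = 444 remainder 0
444 ÷ 2 = 222 remainder 0
222 ÷ 2 = 111 remainder 0
111 ÷ 2 = 55 remainder 1
55 ÷ 2 = 27 remainder 1
27 ÷ 2 = 13 remainder 1
13 ÷ 2 = 6 remainder 1
6 ÷ 2 = 3 remainder 0
3 ÷ 2 = 1 remainder 1
1 ÷ 2 = 0 remainder 1
Reading remainders bottom-up:
= 1101111000110100


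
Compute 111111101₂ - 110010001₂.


Align and subtract column by column (LSB to MSB, borrowing when needed):
  111111101
- 110010001
  ---------
  col 0: (1 - 0 borrow-in) - 1 → 1 - 1 = 0, borrow out 0
  col 1: (0 - 0 borrow-in) - 0 → 0 - 0 = 0, borrow out 0
  col 2: (1 - 0 borrow-in) - 0 → 1 - 0 = 1, borrow out 0
  col 3: (1 - 0 borrow-in) - 0 → 1 - 0 = 1, borrow out 0
  col 4: (1 - 0 borrow-in) - 1 → 1 - 1 = 0, borrow out 0
  col 5: (1 - 0 borrow-in) - 0 → 1 - 0 = 1, borrow out 0
  col 6: (1 - 0 borrow-in) - 0 → 1 - 0 = 1, borrow out 0
  col 7: (1 - 0 borrow-in) - 1 → 1 - 1 = 0, borrow out 0
  col 8: (1 - 0 borrow-in) - 1 → 1 - 1 = 0, borrow out 0
Reading bits MSB→LSB: 001101100
Strip leading zeros: 1101100
= 1101100


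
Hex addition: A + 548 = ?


Align and add column by column (LSB to MSB, each column mod 16 with carry):
  000A
+ 0548
  ----
  col 0: A(10) + 8(8) + 0 (carry in) = 18 → 2(2), carry out 1
  col 1: 0(0) + 4(4) + 1 (carry in) = 5 → 5(5), carry out 0
  col 2: 0(0) + 5(5) + 0 (carry in) = 5 → 5(5), carry out 0
  col 3: 0(0) + 0(0) + 0 (carry in) = 0 → 0(0), carry out 0
Reading digits MSB→LSB: 0552
Strip leading zeros: 552
= 0x552


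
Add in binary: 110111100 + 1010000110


Align and add column by column (LSB to MSB, carry propagating):
  00110111100
+ 01010000110
  -----------
  col 0: 0 + 0 + 0 (carry in) = 0 → bit 0, carry out 0
  col 1: 0 + 1 + 0 (carry in) = 1 → bit 1, carry out 0
  col 2: 1 + 1 + 0 (carry in) = 2 → bit 0, carry out 1
  col 3: 1 + 0 + 1 (carry in) = 2 → bit 0, carry out 1
  col 4: 1 + 0 + 1 (carry in) = 2 → bit 0, carry out 1
  col 5: 1 + 0 + 1 (carry in) = 2 → bit 0, carry out 1
  col 6: 0 + 0 + 1 (carry in) = 1 → bit 1, carry out 0
  col 7: 1 + 1 + 0 (carry in) = 2 → bit 0, carry out 1
  col 8: 1 + 0 + 1 (carry in) = 2 → bit 0, carry out 1
  col 9: 0 + 1 + 1 (carry in) = 2 → bit 0, carry out 1
  col 10: 0 + 0 + 1 (carry in) = 1 → bit 1, carry out 0
Reading bits MSB→LSB: 10001000010
Strip leading zeros: 10001000010
= 10001000010


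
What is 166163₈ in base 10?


Positional values:
Position 0: 3 × 8^0 = 3
Position 1: 6 × 8^1 = 48
Position 2: 1 × 8^2 = 64
Position 3: 6 × 8^3 = 3072
Position 4: 6 × 8^4 = 24576
Position 5: 1 × 8^5 = 32768
Sum = 3 + 48 + 64 + 3072 + 24576 + 32768
= 60531


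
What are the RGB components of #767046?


Hex: #767046
R = 76₁₆ = 118
G = 70₁₆ = 112
B = 46₁₆ = 70
= RGB(118, 112, 70)


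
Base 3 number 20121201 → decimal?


Positional values (base 3):
  1 × 3^0 = 1 × 1 = 1
  0 × 3^1 = 0 × 3 = 0
  2 × 3^2 = 2 × 9 = 18
  1 × 3^3 = 1 × 27 = 27
  2 × 3^4 = 2 × 81 = 162
  1 × 3^5 = 1 × 243 = 243
  0 × 3^6 = 0 × 729 = 0
  2 × 3^7 = 2 × 2187 = 4374
Sum = 1 + 0 + 18 + 27 + 162 + 243 + 0 + 4374
= 4825


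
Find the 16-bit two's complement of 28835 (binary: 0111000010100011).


Original: 0111000010100011
Step 1 - Invert all bits: 1000111101011100
Step 2 - Add 1: 1000111101011100 + 1
= 1000111101011101 (represents -28835)


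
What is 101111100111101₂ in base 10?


Positional values:
Bit 0: 1 × 2^0 = 1
Bit 2: 1 × 2^2 = 4
Bit 3: 1 × 2^3 = 8
Bit 4: 1 × 2^4 = 16
Bit 5: 1 × 2^5 = 32
Bit 8: 1 × 2^8 = 256
Bit 9: 1 × 2^9 = 512
Bit 10: 1 × 2^10 = 1024
Bit 11: 1 × 2^11 = 2048
Bit 12: 1 × 2^12 = 4096
Bit 14: 1 × 2^14 = 16384
Sum = 1 + 4 + 8 + 16 + 32 + 256 + 512 + 1024 + 2048 + 4096 + 16384
= 24381


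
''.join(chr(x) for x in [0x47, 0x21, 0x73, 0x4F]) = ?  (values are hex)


Codes (hex): 0x47 0x21 0x73 0x4F
Per-code ASCII lookup:
  0x47 = 71  (range 65-90: uppercase, 71 - 65 = 6) → 'G'
  0x21 = 33  (special character) → '!'
  0x73 = 115  (range 97-122: lowercase, 115 - 97 = 18) → 's'
  0x4F = 79  (range 65-90: uppercase, 79 - 65 = 14) → 'O'
= 'G!sO'


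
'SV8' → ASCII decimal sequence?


String: 'SV8'  (3 characters)
Per-character ASCII lookup:
  'S': uppercase starts at 65: 'S' = 65 + 18 = 83
  'V': uppercase starts at 65: 'V' = 65 + 21 = 86
  '8': digits start at 48: '8' = 48 + 8 = 56
= 83 86 56


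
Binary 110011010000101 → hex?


Group into 4-bit nibbles: 0110011010000101
  0110 = 6
  0110 = 6
  1000 = 8
  0101 = 5
= 0x6685


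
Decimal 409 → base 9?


Divide by 9 repeatedly:
409 ÷ 9 = 45 remainder 4
45 ÷ 9 = 5 remainder 0
5 ÷ 9 = 0 remainder 5
Reading remainders bottom-up:
= 504


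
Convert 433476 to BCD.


Each digit → 4-bit binary:
  4 → 0100
  3 → 0011
  3 → 0011
  4 → 0100
  7 → 0111
  6 → 0110
= 0100 0011 0011 0100 0111 0110


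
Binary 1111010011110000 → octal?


Group into 3-bit groups: 001111010011110000
  001 = 1
  111 = 7
  010 = 2
  011 = 3
  110 = 6
  000 = 0
= 0o172360


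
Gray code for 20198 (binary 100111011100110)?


Binary: 100111011100110
Gray code: G = B XOR (B >> 1)
B >> 1 = 010011101110011
100111011100110 XOR 010011101110011:
  1 XOR 0 = 1
  0 XOR 1 = 1
  0 XOR 0 = 0
  1 XOR 0 = 1
  1 XOR 1 = 0
  1 XOR 1 = 0
  0 XOR 1 = 1
  1 XOR 0 = 1
  1 XOR 1 = 0
  1 XOR 1 = 0
  0 XOR 1 = 1
  0 XOR 0 = 0
  1 XOR 0 = 1
  1 XOR 1 = 0
  0 XOR 1 = 1
= 110100110010101


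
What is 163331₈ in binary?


Each octal digit → 3 binary bits:
  1 = 001
  6 = 110
  3 = 011
  3 = 011
  3 = 011
  1 = 001
Concatenate: 001 110 011 011 011 001
= 001110011011011001


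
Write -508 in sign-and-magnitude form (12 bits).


Sign bit: 1 (negative)
Magnitude: 508 = 00111111100
= 100111111100


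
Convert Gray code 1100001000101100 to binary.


Gray code: 1100001000101100
MSB stays the same: 1
Each subsequent bit = prev_binary XOR current_gray:
  B[1] = 1 XOR 1 = 0
  B[2] = 0 XOR 0 = 0
  B[3] = 0 XOR 0 = 0
  B[4] = 0 XOR 0 = 0
  B[5] = 0 XOR 0 = 0
  B[6] = 0 XOR 1 = 1
  B[7] = 1 XOR 0 = 1
  B[8] = 1 XOR 0 = 1
  B[9] = 1 XOR 0 = 1
  B[10] = 1 XOR 1 = 0
  B[11] = 0 XOR 0 = 0
  B[12] = 0 XOR 1 = 1
  B[13] = 1 XOR 1 = 0
  B[14] = 0 XOR 0 = 0
  B[15] = 0 XOR 0 = 0
= 1000001111001000 (33736 decimal)


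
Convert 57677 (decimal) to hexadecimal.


Divide by 16 repeatedly:
57677 ÷ 16 = 3604 remainder 13 (D)
3604 ÷ 16 = 225 remainder 4 (4)
225 ÷ 16 = 14 remainder 1 (1)
14 ÷ 16 = 0 remainder 14 (E)
Reading remainders bottom-up:
= 0xE14D


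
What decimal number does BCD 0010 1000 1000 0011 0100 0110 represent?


Each 4-bit group → digit:
  0010 → 2
  1000 → 8
  1000 → 8
  0011 → 3
  0100 → 4
  0110 → 6
= 288346


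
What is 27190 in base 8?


Divide by 8 repeatedly:
27190 ÷ 8 = 3398 remainder 6
3398 ÷ 8 = 424 remainder 6
424 ÷ 8 = 53 remainder 0
53 ÷ 8 = 6 remainder 5
6 ÷ 8 = 0 remainder 6
Reading remainders bottom-up:
= 0o65066


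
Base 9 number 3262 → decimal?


Positional values (base 9):
  2 × 9^0 = 2 × 1 = 2
  6 × 9^1 = 6 × 9 = 54
  2 × 9^2 = 2 × 81 = 162
  3 × 9^3 = 3 × 729 = 2187
Sum = 2 + 54 + 162 + 2187
= 2405


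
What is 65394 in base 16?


Divide by 16 repeatedly:
65394 ÷ 16 = 4087 remainder 2 (2)
4087 ÷ 16 = 255 remainder 7 (7)
255 ÷ 16 = 15 remainder 15 (F)
15 ÷ 16 = 0 remainder 15 (F)
Reading remainders bottom-up:
= 0xFF72


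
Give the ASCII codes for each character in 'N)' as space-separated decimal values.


String: 'N)'  (2 characters)
Per-character ASCII lookup:
  'N': uppercase starts at 65: 'N' = 65 + 13 = 78
  ')': special character: ')' = 41
= 78 41


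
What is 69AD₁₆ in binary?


Each hex digit → 4 binary bits:
  6 = 0110
  9 = 1001
  A = 1010
  D = 1101
Concatenate: 0110 1001 1010 1101
= 0110100110101101


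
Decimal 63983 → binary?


Divide by 2 repeatedly:
63983 ÷ 2 = 31991 remainder 1
31991 ÷ 2 = 15995 remainder 1
15995 ÷ 2 = 7997 remainder 1
7997 ÷ 2 = 3998 remainder 1
3998 ÷ 2 = 1999 remainder 0
1999 ÷ 2 = 999 remainder 1
999 ÷ 2 = 499 remainder 1
499 ÷ 2 = 249 remainder 1
249 ÷ 2 = 124 remainder 1
124 ÷ 2 = 62 remainder 0
62 ÷ 2 = 31 remainder 0
31 ÷ 2 = 15 remainder 1
15 ÷ 2 = 7 remainder 1
7 ÷ 2 = 3 remainder 1
3 ÷ 2 = 1 remainder 1
1 ÷ 2 = 0 remainder 1
Reading remainders bottom-up:
= 1111100111101111


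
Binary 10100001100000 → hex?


Group into 4-bit nibbles: 0010100001100000
  0010 = 2
  1000 = 8
  0110 = 6
  0000 = 0
= 0x2860


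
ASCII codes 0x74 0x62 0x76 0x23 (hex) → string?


Codes (hex): 0x74 0x62 0x76 0x23
Per-code ASCII lookup:
  0x74 = 116  (range 97-122: lowercase, 116 - 97 = 19) → 't'
  0x62 = 98  (range 97-122: lowercase, 98 - 97 = 1) → 'b'
  0x76 = 118  (range 97-122: lowercase, 118 - 97 = 21) → 'v'
  0x23 = 35  (special character) → '#'
= 'tbv#'


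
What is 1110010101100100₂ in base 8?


Group into 3-bit groups: 001110010101100100
  001 = 1
  110 = 6
  010 = 2
  101 = 5
  100 = 4
  100 = 4
= 0o162544


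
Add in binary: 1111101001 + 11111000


Align and add column by column (LSB to MSB, carry propagating):
  01111101001
+ 00011111000
  -----------
  col 0: 1 + 0 + 0 (carry in) = 1 → bit 1, carry out 0
  col 1: 0 + 0 + 0 (carry in) = 0 → bit 0, carry out 0
  col 2: 0 + 0 + 0 (carry in) = 0 → bit 0, carry out 0
  col 3: 1 + 1 + 0 (carry in) = 2 → bit 0, carry out 1
  col 4: 0 + 1 + 1 (carry in) = 2 → bit 0, carry out 1
  col 5: 1 + 1 + 1 (carry in) = 3 → bit 1, carry out 1
  col 6: 1 + 1 + 1 (carry in) = 3 → bit 1, carry out 1
  col 7: 1 + 1 + 1 (carry in) = 3 → bit 1, carry out 1
  col 8: 1 + 0 + 1 (carry in) = 2 → bit 0, carry out 1
  col 9: 1 + 0 + 1 (carry in) = 2 → bit 0, carry out 1
  col 10: 0 + 0 + 1 (carry in) = 1 → bit 1, carry out 0
Reading bits MSB→LSB: 10011100001
Strip leading zeros: 10011100001
= 10011100001


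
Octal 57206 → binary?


Each octal digit → 3 binary bits:
  5 = 101
  7 = 111
  2 = 010
  0 = 000
  6 = 110
Concatenate: 101 111 010 000 110
= 101111010000110


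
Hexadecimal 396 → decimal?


Positional values:
Position 0: 6 × 16^0 = 6 × 1 = 6
Position 1: 9 × 16^1 = 9 × 16 = 144
Position 2: 3 × 16^2 = 3 × 256 = 768
Sum = 6 + 144 + 768
= 918


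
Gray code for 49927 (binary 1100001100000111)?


Binary: 1100001100000111
Gray code: G = B XOR (B >> 1)
B >> 1 = 0110000110000011
1100001100000111 XOR 0110000110000011:
  1 XOR 0 = 1
  1 XOR 1 = 0
  0 XOR 1 = 1
  0 XOR 0 = 0
  0 XOR 0 = 0
  0 XOR 0 = 0
  1 XOR 0 = 1
  1 XOR 1 = 0
  0 XOR 1 = 1
  0 XOR 0 = 0
  0 XOR 0 = 0
  0 XOR 0 = 0
  0 XOR 0 = 0
  1 XOR 0 = 1
  1 XOR 1 = 0
  1 XOR 1 = 0
= 1010001010000100


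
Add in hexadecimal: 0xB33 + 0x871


Align and add column by column (LSB to MSB, each column mod 16 with carry):
  0B33
+ 0871
  ----
  col 0: 3(3) + 1(1) + 0 (carry in) = 4 → 4(4), carry out 0
  col 1: 3(3) + 7(7) + 0 (carry in) = 10 → A(10), carry out 0
  col 2: B(11) + 8(8) + 0 (carry in) = 19 → 3(3), carry out 1
  col 3: 0(0) + 0(0) + 1 (carry in) = 1 → 1(1), carry out 0
Reading digits MSB→LSB: 13A4
Strip leading zeros: 13A4
= 0x13A4


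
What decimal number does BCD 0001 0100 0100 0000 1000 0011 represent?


Each 4-bit group → digit:
  0001 → 1
  0100 → 4
  0100 → 4
  0000 → 0
  1000 → 8
  0011 → 3
= 144083


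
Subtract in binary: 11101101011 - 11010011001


Align and subtract column by column (LSB to MSB, borrowing when needed):
  11101101011
- 11010011001
  -----------
  col 0: (1 - 0 borrow-in) - 1 → 1 - 1 = 0, borrow out 0
  col 1: (1 - 0 borrow-in) - 0 → 1 - 0 = 1, borrow out 0
  col 2: (0 - 0 borrow-in) - 0 → 0 - 0 = 0, borrow out 0
  col 3: (1 - 0 borrow-in) - 1 → 1 - 1 = 0, borrow out 0
  col 4: (0 - 0 borrow-in) - 1 → borrow from next column: (0+2) - 1 = 1, borrow out 1
  col 5: (1 - 1 borrow-in) - 0 → 0 - 0 = 0, borrow out 0
  col 6: (1 - 0 borrow-in) - 0 → 1 - 0 = 1, borrow out 0
  col 7: (0 - 0 borrow-in) - 1 → borrow from next column: (0+2) - 1 = 1, borrow out 1
  col 8: (1 - 1 borrow-in) - 0 → 0 - 0 = 0, borrow out 0
  col 9: (1 - 0 borrow-in) - 1 → 1 - 1 = 0, borrow out 0
  col 10: (1 - 0 borrow-in) - 1 → 1 - 1 = 0, borrow out 0
Reading bits MSB→LSB: 00011010010
Strip leading zeros: 11010010
= 11010010


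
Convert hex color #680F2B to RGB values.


Hex: #680F2B
R = 68₁₆ = 104
G = 0F₁₆ = 15
B = 2B₁₆ = 43
= RGB(104, 15, 43)


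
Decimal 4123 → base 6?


Divide by 6 repeatedly:
4123 ÷ 6 = 687 remainder 1
687 ÷ 6 = 114 remainder 3
114 ÷ 6 = 19 remainder 0
19 ÷ 6 = 3 remainder 1
3 ÷ 6 = 0 remainder 3
Reading remainders bottom-up:
= 31031


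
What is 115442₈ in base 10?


Positional values:
Position 0: 2 × 8^0 = 2
Position 1: 4 × 8^1 = 32
Position 2: 4 × 8^2 = 256
Position 3: 5 × 8^3 = 2560
Position 4: 1 × 8^4 = 4096
Position 5: 1 × 8^5 = 32768
Sum = 2 + 32 + 256 + 2560 + 4096 + 32768
= 39714


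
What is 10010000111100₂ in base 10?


Positional values:
Bit 2: 1 × 2^2 = 4
Bit 3: 1 × 2^3 = 8
Bit 4: 1 × 2^4 = 16
Bit 5: 1 × 2^5 = 32
Bit 10: 1 × 2^10 = 1024
Bit 13: 1 × 2^13 = 8192
Sum = 4 + 8 + 16 + 32 + 1024 + 8192
= 9276


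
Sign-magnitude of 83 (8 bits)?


Sign bit: 0 (positive)
Magnitude: 83 = 1010011
= 01010011


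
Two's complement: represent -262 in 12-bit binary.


Original: 000100000110
Step 1 - Invert all bits: 111011111001
Step 2 - Add 1: 111011111001 + 1
= 111011111010 (represents -262)


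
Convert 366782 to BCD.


Each digit → 4-bit binary:
  3 → 0011
  6 → 0110
  6 → 0110
  7 → 0111
  8 → 1000
  2 → 0010
= 0011 0110 0110 0111 1000 0010


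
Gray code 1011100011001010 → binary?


Gray code: 1011100011001010
MSB stays the same: 1
Each subsequent bit = prev_binary XOR current_gray:
  B[1] = 1 XOR 0 = 1
  B[2] = 1 XOR 1 = 0
  B[3] = 0 XOR 1 = 1
  B[4] = 1 XOR 1 = 0
  B[5] = 0 XOR 0 = 0
  B[6] = 0 XOR 0 = 0
  B[7] = 0 XOR 0 = 0
  B[8] = 0 XOR 1 = 1
  B[9] = 1 XOR 1 = 0
  B[10] = 0 XOR 0 = 0
  B[11] = 0 XOR 0 = 0
  B[12] = 0 XOR 1 = 1
  B[13] = 1 XOR 0 = 1
  B[14] = 1 XOR 1 = 0
  B[15] = 0 XOR 0 = 0
= 1101000010001100 (53388 decimal)


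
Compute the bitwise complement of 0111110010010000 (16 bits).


Original: 0111110010010000
Invert all bits:
  bit 0: 0 → 1
  bit 1: 1 → 0
  bit 2: 1 → 0
  bit 3: 1 → 0
  bit 4: 1 → 0
  bit 5: 1 → 0
  bit 6: 0 → 1
  bit 7: 0 → 1
  bit 8: 1 → 0
  bit 9: 0 → 1
  bit 10: 0 → 1
  bit 11: 1 → 0
  bit 12: 0 → 1
  bit 13: 0 → 1
  bit 14: 0 → 1
  bit 15: 0 → 1
= 1000001101101111


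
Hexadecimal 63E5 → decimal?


Positional values:
Position 0: 5 × 16^0 = 5 × 1 = 5
Position 1: E × 16^1 = 14 × 16 = 224
Position 2: 3 × 16^2 = 3 × 256 = 768
Position 3: 6 × 16^3 = 6 × 4096 = 24576
Sum = 5 + 224 + 768 + 24576
= 25573


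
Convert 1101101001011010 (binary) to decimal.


Positional values:
Bit 1: 1 × 2^1 = 2
Bit 3: 1 × 2^3 = 8
Bit 4: 1 × 2^4 = 16
Bit 6: 1 × 2^6 = 64
Bit 9: 1 × 2^9 = 512
Bit 11: 1 × 2^11 = 2048
Bit 12: 1 × 2^12 = 4096
Bit 14: 1 × 2^14 = 16384
Bit 15: 1 × 2^15 = 32768
Sum = 2 + 8 + 16 + 64 + 512 + 2048 + 4096 + 16384 + 32768
= 55898


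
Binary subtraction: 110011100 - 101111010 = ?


Align and subtract column by column (LSB to MSB, borrowing when needed):
  110011100
- 101111010
  ---------
  col 0: (0 - 0 borrow-in) - 0 → 0 - 0 = 0, borrow out 0
  col 1: (0 - 0 borrow-in) - 1 → borrow from next column: (0+2) - 1 = 1, borrow out 1
  col 2: (1 - 1 borrow-in) - 0 → 0 - 0 = 0, borrow out 0
  col 3: (1 - 0 borrow-in) - 1 → 1 - 1 = 0, borrow out 0
  col 4: (1 - 0 borrow-in) - 1 → 1 - 1 = 0, borrow out 0
  col 5: (0 - 0 borrow-in) - 1 → borrow from next column: (0+2) - 1 = 1, borrow out 1
  col 6: (0 - 1 borrow-in) - 1 → borrow from next column: (-1+2) - 1 = 0, borrow out 1
  col 7: (1 - 1 borrow-in) - 0 → 0 - 0 = 0, borrow out 0
  col 8: (1 - 0 borrow-in) - 1 → 1 - 1 = 0, borrow out 0
Reading bits MSB→LSB: 000100010
Strip leading zeros: 100010
= 100010


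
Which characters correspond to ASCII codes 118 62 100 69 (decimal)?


Codes (decimal): 118 62 100 69
Per-code ASCII lookup:
  118  (range 97-122: lowercase, 118 - 97 = 21) → 'v'
  62  (special character) → '>'
  100  (range 97-122: lowercase, 100 - 97 = 3) → 'd'
  69  (range 65-90: uppercase, 69 - 65 = 4) → 'E'
= 'v>dE'


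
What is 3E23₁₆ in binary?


Each hex digit → 4 binary bits:
  3 = 0011
  E = 1110
  2 = 0010
  3 = 0011
Concatenate: 0011 1110 0010 0011
= 0011111000100011


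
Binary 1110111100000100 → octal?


Group into 3-bit groups: 001110111100000100
  001 = 1
  110 = 6
  111 = 7
  100 = 4
  000 = 0
  100 = 4
= 0o167404


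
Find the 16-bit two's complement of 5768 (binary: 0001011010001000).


Original: 0001011010001000
Step 1 - Invert all bits: 1110100101110111
Step 2 - Add 1: 1110100101110111 + 1
= 1110100101111000 (represents -5768)


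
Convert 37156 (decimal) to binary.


Divide by 2 repeatedly:
37156 ÷ 2 = 18578 remainder 0
18578 ÷ 2 = 9289 remainder 0
9289 ÷ 2 = 4644 remainder 1
4644 ÷ 2 = 2322 remainder 0
2322 ÷ 2 = 1161 remainder 0
1161 ÷ 2 = 580 remainder 1
580 ÷ 2 = 290 remainder 0
290 ÷ 2 = 145 remainder 0
145 ÷ 2 = 72 remainder 1
72 ÷ 2 = 36 remainder 0
36 ÷ 2 = 18 remainder 0
18 ÷ 2 = 9 remainder 0
9 ÷ 2 = 4 remainder 1
4 ÷ 2 = 2 remainder 0
2 ÷ 2 = 1 remainder 0
1 ÷ 2 = 0 remainder 1
Reading remainders bottom-up:
= 1001000100100100


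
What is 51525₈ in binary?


Each octal digit → 3 binary bits:
  5 = 101
  1 = 001
  5 = 101
  2 = 010
  5 = 101
Concatenate: 101 001 101 010 101
= 101001101010101


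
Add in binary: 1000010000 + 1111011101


Align and add column by column (LSB to MSB, carry propagating):
  01000010000
+ 01111011101
  -----------
  col 0: 0 + 1 + 0 (carry in) = 1 → bit 1, carry out 0
  col 1: 0 + 0 + 0 (carry in) = 0 → bit 0, carry out 0
  col 2: 0 + 1 + 0 (carry in) = 1 → bit 1, carry out 0
  col 3: 0 + 1 + 0 (carry in) = 1 → bit 1, carry out 0
  col 4: 1 + 1 + 0 (carry in) = 2 → bit 0, carry out 1
  col 5: 0 + 0 + 1 (carry in) = 1 → bit 1, carry out 0
  col 6: 0 + 1 + 0 (carry in) = 1 → bit 1, carry out 0
  col 7: 0 + 1 + 0 (carry in) = 1 → bit 1, carry out 0
  col 8: 0 + 1 + 0 (carry in) = 1 → bit 1, carry out 0
  col 9: 1 + 1 + 0 (carry in) = 2 → bit 0, carry out 1
  col 10: 0 + 0 + 1 (carry in) = 1 → bit 1, carry out 0
Reading bits MSB→LSB: 10111101101
Strip leading zeros: 10111101101
= 10111101101


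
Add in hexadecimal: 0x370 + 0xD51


Align and add column by column (LSB to MSB, each column mod 16 with carry):
  0370
+ 0D51
  ----
  col 0: 0(0) + 1(1) + 0 (carry in) = 1 → 1(1), carry out 0
  col 1: 7(7) + 5(5) + 0 (carry in) = 12 → C(12), carry out 0
  col 2: 3(3) + D(13) + 0 (carry in) = 16 → 0(0), carry out 1
  col 3: 0(0) + 0(0) + 1 (carry in) = 1 → 1(1), carry out 0
Reading digits MSB→LSB: 10C1
Strip leading zeros: 10C1
= 0x10C1


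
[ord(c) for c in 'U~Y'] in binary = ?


String: 'U~Y'  (3 characters)
Per-character ASCII lookup:
  'U': uppercase starts at 65: 'U' = 65 + 20 = 85 → 1010101
  '~': special character: '~' = 126 → 1111110
  'Y': uppercase starts at 65: 'Y' = 65 + 24 = 89 → 1011001
= 1010101 1111110 1011001


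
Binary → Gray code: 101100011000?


Binary: 101100011000
Gray code: G = B XOR (B >> 1)
B >> 1 = 010110001100
101100011000 XOR 010110001100:
  1 XOR 0 = 1
  0 XOR 1 = 1
  1 XOR 0 = 1
  1 XOR 1 = 0
  0 XOR 1 = 1
  0 XOR 0 = 0
  0 XOR 0 = 0
  1 XOR 0 = 1
  1 XOR 1 = 0
  0 XOR 1 = 1
  0 XOR 0 = 0
  0 XOR 0 = 0
= 111010010100


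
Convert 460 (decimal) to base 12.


Divide by 12 repeatedly:
460 ÷ 12 = 38 remainder 4
38 ÷ 12 = 3 remainder 2
3 ÷ 12 = 0 remainder 3
Reading remainders bottom-up:
= 324


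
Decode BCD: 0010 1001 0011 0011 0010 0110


Each 4-bit group → digit:
  0010 → 2
  1001 → 9
  0011 → 3
  0011 → 3
  0010 → 2
  0110 → 6
= 293326


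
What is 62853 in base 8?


Divide by 8 repeatedly:
62853 ÷ 8 = 7856 remainder 5
7856 ÷ 8 = 982 remainder 0
982 ÷ 8 = 122 remainder 6
122 ÷ 8 = 15 remainder 2
15 ÷ 8 = 1 remainder 7
1 ÷ 8 = 0 remainder 1
Reading remainders bottom-up:
= 0o172605


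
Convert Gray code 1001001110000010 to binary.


Gray code: 1001001110000010
MSB stays the same: 1
Each subsequent bit = prev_binary XOR current_gray:
  B[1] = 1 XOR 0 = 1
  B[2] = 1 XOR 0 = 1
  B[3] = 1 XOR 1 = 0
  B[4] = 0 XOR 0 = 0
  B[5] = 0 XOR 0 = 0
  B[6] = 0 XOR 1 = 1
  B[7] = 1 XOR 1 = 0
  B[8] = 0 XOR 1 = 1
  B[9] = 1 XOR 0 = 1
  B[10] = 1 XOR 0 = 1
  B[11] = 1 XOR 0 = 1
  B[12] = 1 XOR 0 = 1
  B[13] = 1 XOR 0 = 1
  B[14] = 1 XOR 1 = 0
  B[15] = 0 XOR 0 = 0
= 1110001011111100 (58108 decimal)
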